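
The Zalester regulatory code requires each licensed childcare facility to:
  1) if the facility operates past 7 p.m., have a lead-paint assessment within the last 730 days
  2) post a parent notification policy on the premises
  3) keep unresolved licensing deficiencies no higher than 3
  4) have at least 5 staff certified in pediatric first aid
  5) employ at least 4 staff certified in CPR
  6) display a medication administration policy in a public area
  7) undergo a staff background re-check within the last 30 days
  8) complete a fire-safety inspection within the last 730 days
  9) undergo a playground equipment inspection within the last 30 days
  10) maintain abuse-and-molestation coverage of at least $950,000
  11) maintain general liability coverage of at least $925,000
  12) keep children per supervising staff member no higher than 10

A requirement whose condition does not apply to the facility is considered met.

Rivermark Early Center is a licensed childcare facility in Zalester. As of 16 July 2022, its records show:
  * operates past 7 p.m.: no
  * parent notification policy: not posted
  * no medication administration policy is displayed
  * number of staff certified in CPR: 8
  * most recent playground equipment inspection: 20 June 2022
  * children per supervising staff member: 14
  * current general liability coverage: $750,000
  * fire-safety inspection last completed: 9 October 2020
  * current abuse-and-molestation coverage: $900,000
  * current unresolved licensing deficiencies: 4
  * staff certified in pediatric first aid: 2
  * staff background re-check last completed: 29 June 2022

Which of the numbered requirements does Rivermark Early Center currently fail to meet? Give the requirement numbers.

1. condition 'operates past 7 p.m.' does not hold → requirement n/a → met
2. parent notification policy absent → not met
3. unresolved licensing deficiencies 4 > 3 → not met
4. staff certified in pediatric first aid 2 < 5 → not met
5. staff certified in CPR 8 ≥ 4 → met
6. medication administration policy absent → not met
7. staff background re-check 17 days ago vs limit 30 → met
8. fire-safety inspection 645 days ago vs limit 730 → met
9. playground equipment inspection 26 days ago vs limit 30 → met
10. abuse-and-molestation coverage $900,000 < $950,000 → not met
11. general liability coverage $750,000 < $925,000 → not met
12. children per supervising staff member 14 > 10 → not met
Not met: 2, 3, 4, 6, 10, 11, 12

2, 3, 4, 6, 10, 11, 12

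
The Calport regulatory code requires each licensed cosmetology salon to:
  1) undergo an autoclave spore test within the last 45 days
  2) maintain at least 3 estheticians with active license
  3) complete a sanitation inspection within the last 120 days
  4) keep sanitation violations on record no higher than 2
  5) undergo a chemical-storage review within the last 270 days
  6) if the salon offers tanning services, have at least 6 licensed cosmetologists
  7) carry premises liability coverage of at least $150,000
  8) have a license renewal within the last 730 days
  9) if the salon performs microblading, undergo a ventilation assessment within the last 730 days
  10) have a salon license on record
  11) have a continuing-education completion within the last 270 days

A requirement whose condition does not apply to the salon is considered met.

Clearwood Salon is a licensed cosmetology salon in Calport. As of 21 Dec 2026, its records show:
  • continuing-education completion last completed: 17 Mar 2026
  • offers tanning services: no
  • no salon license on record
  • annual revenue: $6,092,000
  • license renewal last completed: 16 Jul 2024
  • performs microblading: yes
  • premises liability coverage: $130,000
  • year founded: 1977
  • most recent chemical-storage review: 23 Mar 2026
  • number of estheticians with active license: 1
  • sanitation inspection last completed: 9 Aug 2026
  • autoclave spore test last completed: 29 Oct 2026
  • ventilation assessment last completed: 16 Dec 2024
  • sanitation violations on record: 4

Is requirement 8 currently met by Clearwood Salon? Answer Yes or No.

No

8. license renewal 888 days ago vs limit 730 → not met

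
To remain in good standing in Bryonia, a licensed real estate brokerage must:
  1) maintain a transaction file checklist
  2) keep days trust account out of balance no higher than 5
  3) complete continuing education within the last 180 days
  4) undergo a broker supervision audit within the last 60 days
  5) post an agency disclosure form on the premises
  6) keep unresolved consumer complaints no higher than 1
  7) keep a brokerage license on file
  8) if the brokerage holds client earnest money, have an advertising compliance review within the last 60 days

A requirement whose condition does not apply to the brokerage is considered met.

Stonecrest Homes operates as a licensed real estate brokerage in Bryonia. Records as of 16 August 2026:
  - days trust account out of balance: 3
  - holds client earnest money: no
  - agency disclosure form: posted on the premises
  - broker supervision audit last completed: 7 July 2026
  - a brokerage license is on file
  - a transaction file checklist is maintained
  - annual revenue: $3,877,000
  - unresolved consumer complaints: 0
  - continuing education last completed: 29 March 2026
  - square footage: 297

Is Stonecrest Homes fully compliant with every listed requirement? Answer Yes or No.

1. transaction file checklist present → met
2. days trust account out of balance 3 ≤ 5 → met
3. continuing education 140 days ago vs limit 180 → met
4. broker supervision audit 40 days ago vs limit 60 → met
5. agency disclosure form present → met
6. unresolved consumer complaints 0 ≤ 1 → met
7. brokerage license present → met
8. condition 'holds client earnest money' does not hold → requirement n/a → met
All met.

Yes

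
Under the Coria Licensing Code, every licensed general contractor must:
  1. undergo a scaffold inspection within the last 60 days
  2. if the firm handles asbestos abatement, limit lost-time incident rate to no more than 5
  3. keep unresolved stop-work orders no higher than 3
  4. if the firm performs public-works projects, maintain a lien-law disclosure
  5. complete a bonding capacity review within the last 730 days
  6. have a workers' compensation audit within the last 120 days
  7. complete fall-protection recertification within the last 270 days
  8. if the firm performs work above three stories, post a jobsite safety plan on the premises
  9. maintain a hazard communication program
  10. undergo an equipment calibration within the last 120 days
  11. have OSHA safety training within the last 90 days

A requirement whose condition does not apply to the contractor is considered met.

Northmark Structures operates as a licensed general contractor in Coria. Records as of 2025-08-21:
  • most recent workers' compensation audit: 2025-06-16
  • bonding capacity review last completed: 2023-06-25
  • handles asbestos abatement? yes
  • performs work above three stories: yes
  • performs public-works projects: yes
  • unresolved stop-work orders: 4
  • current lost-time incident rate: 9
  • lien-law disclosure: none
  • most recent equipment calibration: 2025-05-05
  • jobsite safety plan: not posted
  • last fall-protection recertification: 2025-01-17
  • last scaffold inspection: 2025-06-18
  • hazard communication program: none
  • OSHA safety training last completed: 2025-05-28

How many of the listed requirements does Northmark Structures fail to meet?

7

1. scaffold inspection 64 days ago vs limit 60 → not met
2. condition 'handles asbestos abatement' holds; lost-time incident rate 9 > 5 → not met
3. unresolved stop-work orders 4 > 3 → not met
4. condition 'performs public-works projects' holds; lien-law disclosure absent → not met
5. bonding capacity review 788 days ago vs limit 730 → not met
6. workers' compensation audit 66 days ago vs limit 120 → met
7. fall-protection recertification 216 days ago vs limit 270 → met
8. condition 'performs work above three stories' holds; jobsite safety plan absent → not met
9. hazard communication program absent → not met
10. equipment calibration 108 days ago vs limit 120 → met
11. OSHA safety training 85 days ago vs limit 90 → met
Not met: 7 of 11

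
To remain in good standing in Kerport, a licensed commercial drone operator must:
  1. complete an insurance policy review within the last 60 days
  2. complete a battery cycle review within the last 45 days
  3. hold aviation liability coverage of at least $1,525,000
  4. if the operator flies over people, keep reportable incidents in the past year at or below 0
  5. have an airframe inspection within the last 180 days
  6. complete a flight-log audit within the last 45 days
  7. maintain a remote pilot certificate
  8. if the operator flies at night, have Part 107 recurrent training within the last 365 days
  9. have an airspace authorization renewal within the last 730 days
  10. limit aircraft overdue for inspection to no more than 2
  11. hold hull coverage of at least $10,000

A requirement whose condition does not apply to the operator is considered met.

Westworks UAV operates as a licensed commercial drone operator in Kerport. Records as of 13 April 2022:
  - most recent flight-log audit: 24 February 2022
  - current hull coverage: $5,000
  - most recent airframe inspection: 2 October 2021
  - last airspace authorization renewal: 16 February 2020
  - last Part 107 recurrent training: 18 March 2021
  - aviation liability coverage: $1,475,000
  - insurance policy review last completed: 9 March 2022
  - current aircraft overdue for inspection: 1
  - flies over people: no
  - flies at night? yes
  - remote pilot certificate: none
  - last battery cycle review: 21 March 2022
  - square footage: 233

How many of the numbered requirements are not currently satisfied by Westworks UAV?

1. insurance policy review 35 days ago vs limit 60 → met
2. battery cycle review 23 days ago vs limit 45 → met
3. aviation liability coverage $1,475,000 < $1,525,000 → not met
4. condition 'flies over people' does not hold → requirement n/a → met
5. airframe inspection 193 days ago vs limit 180 → not met
6. flight-log audit 48 days ago vs limit 45 → not met
7. remote pilot certificate absent → not met
8. condition 'flies at night' holds; Part 107 recurrent training 391 days ago vs limit 365 → not met
9. airspace authorization renewal 787 days ago vs limit 730 → not met
10. aircraft overdue for inspection 1 ≤ 2 → met
11. hull coverage $5,000 < $10,000 → not met
Not met: 7 of 11

7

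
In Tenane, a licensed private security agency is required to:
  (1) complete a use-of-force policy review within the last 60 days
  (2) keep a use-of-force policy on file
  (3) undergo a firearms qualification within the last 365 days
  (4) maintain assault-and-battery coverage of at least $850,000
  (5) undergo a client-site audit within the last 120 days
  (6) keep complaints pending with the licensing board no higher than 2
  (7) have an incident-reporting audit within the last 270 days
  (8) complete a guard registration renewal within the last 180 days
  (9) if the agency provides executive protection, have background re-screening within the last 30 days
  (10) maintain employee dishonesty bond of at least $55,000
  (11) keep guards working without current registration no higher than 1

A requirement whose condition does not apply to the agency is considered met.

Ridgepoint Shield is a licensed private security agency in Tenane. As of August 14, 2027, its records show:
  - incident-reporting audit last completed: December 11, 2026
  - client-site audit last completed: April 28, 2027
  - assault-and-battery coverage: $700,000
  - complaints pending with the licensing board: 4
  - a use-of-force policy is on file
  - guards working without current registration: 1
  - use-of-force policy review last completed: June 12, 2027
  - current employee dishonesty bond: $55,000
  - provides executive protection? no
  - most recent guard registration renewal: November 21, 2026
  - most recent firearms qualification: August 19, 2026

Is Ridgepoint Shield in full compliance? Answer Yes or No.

1. use-of-force policy review 63 days ago vs limit 60 → not met
2. use-of-force policy present → met
3. firearms qualification 360 days ago vs limit 365 → met
4. assault-and-battery coverage $700,000 < $850,000 → not met
5. client-site audit 108 days ago vs limit 120 → met
6. complaints pending with the licensing board 4 > 2 → not met
7. incident-reporting audit 246 days ago vs limit 270 → met
8. guard registration renewal 266 days ago vs limit 180 → not met
9. condition 'provides executive protection' does not hold → requirement n/a → met
10. employee dishonesty bond $55,000 ≥ $55,000 → met
11. guards working without current registration 1 ≤ 1 → met
Not met: 1, 4, 6, 8

No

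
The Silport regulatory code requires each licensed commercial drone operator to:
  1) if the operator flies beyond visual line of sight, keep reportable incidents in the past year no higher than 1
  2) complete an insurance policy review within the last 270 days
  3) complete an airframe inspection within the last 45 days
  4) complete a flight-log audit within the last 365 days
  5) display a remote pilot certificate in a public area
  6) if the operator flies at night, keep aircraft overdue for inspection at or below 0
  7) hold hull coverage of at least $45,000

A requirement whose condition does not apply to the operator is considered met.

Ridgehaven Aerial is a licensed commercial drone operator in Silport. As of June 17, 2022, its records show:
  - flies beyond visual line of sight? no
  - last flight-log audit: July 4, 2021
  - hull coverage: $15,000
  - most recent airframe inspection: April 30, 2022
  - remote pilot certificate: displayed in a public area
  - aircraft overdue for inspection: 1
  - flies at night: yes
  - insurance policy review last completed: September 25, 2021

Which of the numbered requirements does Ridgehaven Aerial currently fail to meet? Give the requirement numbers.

3, 6, 7

1. condition 'flies beyond visual line of sight' does not hold → requirement n/a → met
2. insurance policy review 265 days ago vs limit 270 → met
3. airframe inspection 48 days ago vs limit 45 → not met
4. flight-log audit 348 days ago vs limit 365 → met
5. remote pilot certificate present → met
6. condition 'flies at night' holds; aircraft overdue for inspection 1 > 0 → not met
7. hull coverage $15,000 < $45,000 → not met
Not met: 3, 6, 7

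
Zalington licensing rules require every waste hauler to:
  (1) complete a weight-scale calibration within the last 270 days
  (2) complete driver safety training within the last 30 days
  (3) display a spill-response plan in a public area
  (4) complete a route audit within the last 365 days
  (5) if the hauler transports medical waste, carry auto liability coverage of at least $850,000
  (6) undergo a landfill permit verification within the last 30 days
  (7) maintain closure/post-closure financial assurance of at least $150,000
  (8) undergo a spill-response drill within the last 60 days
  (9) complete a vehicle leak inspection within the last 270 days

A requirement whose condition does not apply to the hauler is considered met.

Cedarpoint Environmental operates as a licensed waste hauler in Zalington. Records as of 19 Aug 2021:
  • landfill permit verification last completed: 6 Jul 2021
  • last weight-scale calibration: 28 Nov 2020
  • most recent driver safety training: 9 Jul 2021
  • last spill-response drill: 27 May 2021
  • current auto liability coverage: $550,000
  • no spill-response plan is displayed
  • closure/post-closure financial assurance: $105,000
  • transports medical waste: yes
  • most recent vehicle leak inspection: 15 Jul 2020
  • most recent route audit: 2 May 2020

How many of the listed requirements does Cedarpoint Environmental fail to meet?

1. weight-scale calibration 264 days ago vs limit 270 → met
2. driver safety training 41 days ago vs limit 30 → not met
3. spill-response plan absent → not met
4. route audit 474 days ago vs limit 365 → not met
5. condition 'transports medical waste' holds; auto liability coverage $550,000 < $850,000 → not met
6. landfill permit verification 44 days ago vs limit 30 → not met
7. closure/post-closure financial assurance $105,000 < $150,000 → not met
8. spill-response drill 84 days ago vs limit 60 → not met
9. vehicle leak inspection 400 days ago vs limit 270 → not met
Not met: 8 of 9

8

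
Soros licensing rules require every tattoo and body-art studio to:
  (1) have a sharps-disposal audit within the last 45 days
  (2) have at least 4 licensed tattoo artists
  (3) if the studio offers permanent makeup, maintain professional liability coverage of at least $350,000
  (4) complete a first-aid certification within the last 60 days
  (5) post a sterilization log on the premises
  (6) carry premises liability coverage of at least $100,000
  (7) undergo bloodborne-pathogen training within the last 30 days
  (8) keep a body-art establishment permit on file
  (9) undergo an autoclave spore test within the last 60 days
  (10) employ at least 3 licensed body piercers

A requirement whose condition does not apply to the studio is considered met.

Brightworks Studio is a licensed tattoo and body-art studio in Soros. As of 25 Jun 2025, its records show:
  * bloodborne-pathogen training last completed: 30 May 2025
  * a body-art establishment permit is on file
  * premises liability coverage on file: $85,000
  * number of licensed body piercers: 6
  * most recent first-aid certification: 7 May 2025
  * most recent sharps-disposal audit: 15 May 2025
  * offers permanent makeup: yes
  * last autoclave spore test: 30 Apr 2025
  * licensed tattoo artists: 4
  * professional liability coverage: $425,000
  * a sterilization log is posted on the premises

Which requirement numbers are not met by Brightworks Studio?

1. sharps-disposal audit 41 days ago vs limit 45 → met
2. licensed tattoo artists 4 ≥ 4 → met
3. condition 'offers permanent makeup' holds; professional liability coverage $425,000 ≥ $350,000 → met
4. first-aid certification 49 days ago vs limit 60 → met
5. sterilization log present → met
6. premises liability coverage $85,000 < $100,000 → not met
7. bloodborne-pathogen training 26 days ago vs limit 30 → met
8. body-art establishment permit present → met
9. autoclave spore test 56 days ago vs limit 60 → met
10. licensed body piercers 6 ≥ 3 → met
Not met: 6

6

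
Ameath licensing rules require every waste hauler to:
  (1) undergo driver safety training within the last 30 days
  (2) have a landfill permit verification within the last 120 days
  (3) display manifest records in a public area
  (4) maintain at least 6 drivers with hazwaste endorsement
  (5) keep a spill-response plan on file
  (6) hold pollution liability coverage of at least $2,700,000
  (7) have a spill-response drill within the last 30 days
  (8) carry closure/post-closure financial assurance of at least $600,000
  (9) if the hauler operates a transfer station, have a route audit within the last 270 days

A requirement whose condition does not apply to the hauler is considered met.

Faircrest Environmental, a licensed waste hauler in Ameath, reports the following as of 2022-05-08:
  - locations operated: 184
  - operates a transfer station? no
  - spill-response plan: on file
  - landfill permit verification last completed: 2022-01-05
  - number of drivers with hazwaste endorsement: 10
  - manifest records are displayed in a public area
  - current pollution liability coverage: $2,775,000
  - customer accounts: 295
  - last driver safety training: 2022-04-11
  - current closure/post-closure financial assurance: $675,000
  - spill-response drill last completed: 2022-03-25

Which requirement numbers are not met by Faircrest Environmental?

1. driver safety training 27 days ago vs limit 30 → met
2. landfill permit verification 123 days ago vs limit 120 → not met
3. manifest records present → met
4. drivers with hazwaste endorsement 10 ≥ 6 → met
5. spill-response plan present → met
6. pollution liability coverage $2,775,000 ≥ $2,700,000 → met
7. spill-response drill 44 days ago vs limit 30 → not met
8. closure/post-closure financial assurance $675,000 ≥ $600,000 → met
9. condition 'operates a transfer station' does not hold → requirement n/a → met
Not met: 2, 7

2, 7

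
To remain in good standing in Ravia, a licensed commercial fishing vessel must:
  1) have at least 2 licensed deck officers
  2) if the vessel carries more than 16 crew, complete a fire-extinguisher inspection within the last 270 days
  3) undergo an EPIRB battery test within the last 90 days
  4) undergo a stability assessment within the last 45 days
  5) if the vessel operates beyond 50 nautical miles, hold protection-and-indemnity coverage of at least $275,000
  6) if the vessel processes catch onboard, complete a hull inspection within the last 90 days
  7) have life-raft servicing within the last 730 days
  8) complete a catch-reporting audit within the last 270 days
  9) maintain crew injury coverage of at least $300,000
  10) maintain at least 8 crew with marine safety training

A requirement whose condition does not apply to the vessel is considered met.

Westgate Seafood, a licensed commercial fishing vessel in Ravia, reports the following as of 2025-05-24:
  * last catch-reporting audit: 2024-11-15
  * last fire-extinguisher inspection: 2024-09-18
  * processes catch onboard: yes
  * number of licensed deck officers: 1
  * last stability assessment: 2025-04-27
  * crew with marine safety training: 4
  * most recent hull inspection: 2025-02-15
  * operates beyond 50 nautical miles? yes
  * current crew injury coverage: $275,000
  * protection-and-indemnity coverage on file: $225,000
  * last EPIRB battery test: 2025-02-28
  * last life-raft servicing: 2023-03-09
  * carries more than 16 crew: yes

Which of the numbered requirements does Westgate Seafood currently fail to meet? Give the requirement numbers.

1. licensed deck officers 1 < 2 → not met
2. condition 'carries more than 16 crew' holds; fire-extinguisher inspection 248 days ago vs limit 270 → met
3. EPIRB battery test 85 days ago vs limit 90 → met
4. stability assessment 27 days ago vs limit 45 → met
5. condition 'operates beyond 50 nautical miles' holds; protection-and-indemnity coverage $225,000 < $275,000 → not met
6. condition 'processes catch onboard' holds; hull inspection 98 days ago vs limit 90 → not met
7. life-raft servicing 807 days ago vs limit 730 → not met
8. catch-reporting audit 190 days ago vs limit 270 → met
9. crew injury coverage $275,000 < $300,000 → not met
10. crew with marine safety training 4 < 8 → not met
Not met: 1, 5, 6, 7, 9, 10

1, 5, 6, 7, 9, 10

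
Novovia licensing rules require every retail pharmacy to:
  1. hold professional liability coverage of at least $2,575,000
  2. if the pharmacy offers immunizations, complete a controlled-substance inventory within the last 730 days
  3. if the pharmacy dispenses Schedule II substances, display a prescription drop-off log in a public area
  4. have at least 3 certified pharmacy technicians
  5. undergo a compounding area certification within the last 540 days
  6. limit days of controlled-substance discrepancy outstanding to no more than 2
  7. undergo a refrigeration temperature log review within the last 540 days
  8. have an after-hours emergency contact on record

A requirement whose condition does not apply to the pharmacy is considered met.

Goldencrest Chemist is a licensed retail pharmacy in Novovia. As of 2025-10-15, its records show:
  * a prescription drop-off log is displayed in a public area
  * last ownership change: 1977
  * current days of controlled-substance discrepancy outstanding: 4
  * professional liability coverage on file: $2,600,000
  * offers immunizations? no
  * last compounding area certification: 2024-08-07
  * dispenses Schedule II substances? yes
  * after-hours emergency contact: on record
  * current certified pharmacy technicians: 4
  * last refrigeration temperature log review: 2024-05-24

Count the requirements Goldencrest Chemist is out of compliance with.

1. professional liability coverage $2,600,000 ≥ $2,575,000 → met
2. condition 'offers immunizations' does not hold → requirement n/a → met
3. condition 'dispenses Schedule II substances' holds; prescription drop-off log present → met
4. certified pharmacy technicians 4 ≥ 3 → met
5. compounding area certification 434 days ago vs limit 540 → met
6. days of controlled-substance discrepancy outstanding 4 > 2 → not met
7. refrigeration temperature log review 509 days ago vs limit 540 → met
8. after-hours emergency contact present → met
Not met: 1 of 8

1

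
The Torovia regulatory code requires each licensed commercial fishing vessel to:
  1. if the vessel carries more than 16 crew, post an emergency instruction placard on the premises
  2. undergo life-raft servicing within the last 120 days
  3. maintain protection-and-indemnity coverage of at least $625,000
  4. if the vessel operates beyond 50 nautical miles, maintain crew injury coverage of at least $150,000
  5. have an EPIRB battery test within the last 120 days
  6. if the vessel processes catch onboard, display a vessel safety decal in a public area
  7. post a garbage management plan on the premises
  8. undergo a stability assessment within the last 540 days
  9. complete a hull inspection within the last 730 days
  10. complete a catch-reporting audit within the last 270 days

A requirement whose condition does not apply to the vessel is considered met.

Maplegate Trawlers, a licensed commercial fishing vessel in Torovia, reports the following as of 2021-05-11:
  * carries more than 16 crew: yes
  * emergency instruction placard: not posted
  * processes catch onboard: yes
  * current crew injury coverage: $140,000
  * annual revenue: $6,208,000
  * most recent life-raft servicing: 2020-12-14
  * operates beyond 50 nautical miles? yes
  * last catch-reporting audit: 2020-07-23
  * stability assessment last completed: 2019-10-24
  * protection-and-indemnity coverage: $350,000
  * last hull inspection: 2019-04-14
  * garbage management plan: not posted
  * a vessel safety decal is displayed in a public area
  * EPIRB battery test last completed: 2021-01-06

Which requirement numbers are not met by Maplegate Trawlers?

1, 2, 3, 4, 5, 7, 8, 9, 10

1. condition 'carries more than 16 crew' holds; emergency instruction placard absent → not met
2. life-raft servicing 148 days ago vs limit 120 → not met
3. protection-and-indemnity coverage $350,000 < $625,000 → not met
4. condition 'operates beyond 50 nautical miles' holds; crew injury coverage $140,000 < $150,000 → not met
5. EPIRB battery test 125 days ago vs limit 120 → not met
6. condition 'processes catch onboard' holds; vessel safety decal present → met
7. garbage management plan absent → not met
8. stability assessment 565 days ago vs limit 540 → not met
9. hull inspection 758 days ago vs limit 730 → not met
10. catch-reporting audit 292 days ago vs limit 270 → not met
Not met: 1, 2, 3, 4, 5, 7, 8, 9, 10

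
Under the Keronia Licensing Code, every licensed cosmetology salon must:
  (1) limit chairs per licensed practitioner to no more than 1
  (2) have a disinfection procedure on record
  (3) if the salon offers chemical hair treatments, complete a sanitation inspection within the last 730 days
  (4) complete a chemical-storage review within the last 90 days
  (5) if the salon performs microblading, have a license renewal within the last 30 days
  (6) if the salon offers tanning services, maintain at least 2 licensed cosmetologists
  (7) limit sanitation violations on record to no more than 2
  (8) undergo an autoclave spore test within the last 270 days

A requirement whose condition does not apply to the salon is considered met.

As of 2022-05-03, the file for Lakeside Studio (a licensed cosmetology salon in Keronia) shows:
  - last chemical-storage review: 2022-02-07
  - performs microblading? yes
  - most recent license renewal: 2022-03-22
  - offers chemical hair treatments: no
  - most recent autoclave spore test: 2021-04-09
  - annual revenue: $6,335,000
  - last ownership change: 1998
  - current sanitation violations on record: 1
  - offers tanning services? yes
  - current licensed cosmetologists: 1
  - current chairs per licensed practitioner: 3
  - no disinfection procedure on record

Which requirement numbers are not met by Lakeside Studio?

1, 2, 5, 6, 8

1. chairs per licensed practitioner 3 > 1 → not met
2. disinfection procedure absent → not met
3. condition 'offers chemical hair treatments' does not hold → requirement n/a → met
4. chemical-storage review 85 days ago vs limit 90 → met
5. condition 'performs microblading' holds; license renewal 42 days ago vs limit 30 → not met
6. condition 'offers tanning services' holds; licensed cosmetologists 1 < 2 → not met
7. sanitation violations on record 1 ≤ 2 → met
8. autoclave spore test 389 days ago vs limit 270 → not met
Not met: 1, 2, 5, 6, 8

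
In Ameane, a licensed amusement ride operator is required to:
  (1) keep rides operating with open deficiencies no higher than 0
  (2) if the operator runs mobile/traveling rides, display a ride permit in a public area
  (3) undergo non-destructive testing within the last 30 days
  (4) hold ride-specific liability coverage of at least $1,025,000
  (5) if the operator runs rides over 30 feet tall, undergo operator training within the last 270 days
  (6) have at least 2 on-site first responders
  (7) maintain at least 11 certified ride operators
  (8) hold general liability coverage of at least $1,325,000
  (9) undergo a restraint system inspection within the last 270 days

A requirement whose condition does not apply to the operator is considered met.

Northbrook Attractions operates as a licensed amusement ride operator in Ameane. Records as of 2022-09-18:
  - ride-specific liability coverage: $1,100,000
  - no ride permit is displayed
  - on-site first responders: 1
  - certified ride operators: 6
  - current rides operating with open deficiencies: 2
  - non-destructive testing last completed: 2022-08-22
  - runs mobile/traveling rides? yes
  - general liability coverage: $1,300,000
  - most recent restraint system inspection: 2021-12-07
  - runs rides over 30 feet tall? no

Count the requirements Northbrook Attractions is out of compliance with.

1. rides operating with open deficiencies 2 > 0 → not met
2. condition 'runs mobile/traveling rides' holds; ride permit absent → not met
3. non-destructive testing 27 days ago vs limit 30 → met
4. ride-specific liability coverage $1,100,000 ≥ $1,025,000 → met
5. condition 'runs rides over 30 feet tall' does not hold → requirement n/a → met
6. on-site first responders 1 < 2 → not met
7. certified ride operators 6 < 11 → not met
8. general liability coverage $1,300,000 < $1,325,000 → not met
9. restraint system inspection 285 days ago vs limit 270 → not met
Not met: 6 of 9

6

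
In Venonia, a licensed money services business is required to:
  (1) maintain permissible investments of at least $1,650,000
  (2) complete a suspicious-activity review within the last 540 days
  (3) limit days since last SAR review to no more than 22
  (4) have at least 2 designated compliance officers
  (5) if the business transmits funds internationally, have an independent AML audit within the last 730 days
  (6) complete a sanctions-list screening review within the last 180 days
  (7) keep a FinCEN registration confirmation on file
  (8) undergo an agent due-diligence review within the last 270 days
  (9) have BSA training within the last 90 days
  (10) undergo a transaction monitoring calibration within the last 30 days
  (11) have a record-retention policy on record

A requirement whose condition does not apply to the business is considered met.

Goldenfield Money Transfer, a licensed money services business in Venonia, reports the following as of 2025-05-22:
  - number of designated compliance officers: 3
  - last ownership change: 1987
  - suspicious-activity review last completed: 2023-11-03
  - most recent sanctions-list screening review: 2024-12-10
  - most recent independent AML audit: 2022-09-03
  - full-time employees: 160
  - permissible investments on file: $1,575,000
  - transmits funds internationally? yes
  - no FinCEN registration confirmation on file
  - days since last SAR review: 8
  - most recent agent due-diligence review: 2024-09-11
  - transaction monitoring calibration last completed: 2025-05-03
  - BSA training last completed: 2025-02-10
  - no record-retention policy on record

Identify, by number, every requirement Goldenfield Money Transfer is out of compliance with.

1. permissible investments $1,575,000 < $1,650,000 → not met
2. suspicious-activity review 566 days ago vs limit 540 → not met
3. days since last SAR review 8 ≤ 22 → met
4. designated compliance officers 3 ≥ 2 → met
5. condition 'transmits funds internationally' holds; independent AML audit 992 days ago vs limit 730 → not met
6. sanctions-list screening review 163 days ago vs limit 180 → met
7. FinCEN registration confirmation absent → not met
8. agent due-diligence review 253 days ago vs limit 270 → met
9. BSA training 101 days ago vs limit 90 → not met
10. transaction monitoring calibration 19 days ago vs limit 30 → met
11. record-retention policy absent → not met
Not met: 1, 2, 5, 7, 9, 11

1, 2, 5, 7, 9, 11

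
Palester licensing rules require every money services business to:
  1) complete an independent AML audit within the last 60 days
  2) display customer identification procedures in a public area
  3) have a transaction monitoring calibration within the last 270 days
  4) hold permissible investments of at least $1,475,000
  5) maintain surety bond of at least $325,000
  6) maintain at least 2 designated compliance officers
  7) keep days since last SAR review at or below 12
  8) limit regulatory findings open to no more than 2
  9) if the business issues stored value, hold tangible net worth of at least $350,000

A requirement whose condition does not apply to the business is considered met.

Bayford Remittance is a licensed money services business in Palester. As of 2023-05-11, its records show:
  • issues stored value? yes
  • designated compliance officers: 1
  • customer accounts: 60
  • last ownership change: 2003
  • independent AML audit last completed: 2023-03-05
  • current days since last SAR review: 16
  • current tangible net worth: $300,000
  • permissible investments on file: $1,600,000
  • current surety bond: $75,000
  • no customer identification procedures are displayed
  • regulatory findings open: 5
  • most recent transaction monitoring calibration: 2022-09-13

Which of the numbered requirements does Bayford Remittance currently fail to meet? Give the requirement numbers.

1, 2, 5, 6, 7, 8, 9

1. independent AML audit 67 days ago vs limit 60 → not met
2. customer identification procedures absent → not met
3. transaction monitoring calibration 240 days ago vs limit 270 → met
4. permissible investments $1,600,000 ≥ $1,475,000 → met
5. surety bond $75,000 < $325,000 → not met
6. designated compliance officers 1 < 2 → not met
7. days since last SAR review 16 > 12 → not met
8. regulatory findings open 5 > 2 → not met
9. condition 'issues stored value' holds; tangible net worth $300,000 < $350,000 → not met
Not met: 1, 2, 5, 6, 7, 8, 9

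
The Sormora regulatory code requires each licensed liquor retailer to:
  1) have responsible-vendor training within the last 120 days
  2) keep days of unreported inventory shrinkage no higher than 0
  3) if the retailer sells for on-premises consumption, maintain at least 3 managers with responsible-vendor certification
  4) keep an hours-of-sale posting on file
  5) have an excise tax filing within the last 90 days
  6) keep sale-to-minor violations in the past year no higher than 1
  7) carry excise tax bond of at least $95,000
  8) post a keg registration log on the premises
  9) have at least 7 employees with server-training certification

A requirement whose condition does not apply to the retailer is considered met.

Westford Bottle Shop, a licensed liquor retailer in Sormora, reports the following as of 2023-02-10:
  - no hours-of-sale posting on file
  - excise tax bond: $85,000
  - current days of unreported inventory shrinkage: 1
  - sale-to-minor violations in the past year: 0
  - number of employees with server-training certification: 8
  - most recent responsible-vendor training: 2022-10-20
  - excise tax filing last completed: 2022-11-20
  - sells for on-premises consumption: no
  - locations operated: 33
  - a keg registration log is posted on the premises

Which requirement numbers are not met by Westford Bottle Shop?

2, 4, 7

1. responsible-vendor training 113 days ago vs limit 120 → met
2. days of unreported inventory shrinkage 1 > 0 → not met
3. condition 'sells for on-premises consumption' does not hold → requirement n/a → met
4. hours-of-sale posting absent → not met
5. excise tax filing 82 days ago vs limit 90 → met
6. sale-to-minor violations in the past year 0 ≤ 1 → met
7. excise tax bond $85,000 < $95,000 → not met
8. keg registration log present → met
9. employees with server-training certification 8 ≥ 7 → met
Not met: 2, 4, 7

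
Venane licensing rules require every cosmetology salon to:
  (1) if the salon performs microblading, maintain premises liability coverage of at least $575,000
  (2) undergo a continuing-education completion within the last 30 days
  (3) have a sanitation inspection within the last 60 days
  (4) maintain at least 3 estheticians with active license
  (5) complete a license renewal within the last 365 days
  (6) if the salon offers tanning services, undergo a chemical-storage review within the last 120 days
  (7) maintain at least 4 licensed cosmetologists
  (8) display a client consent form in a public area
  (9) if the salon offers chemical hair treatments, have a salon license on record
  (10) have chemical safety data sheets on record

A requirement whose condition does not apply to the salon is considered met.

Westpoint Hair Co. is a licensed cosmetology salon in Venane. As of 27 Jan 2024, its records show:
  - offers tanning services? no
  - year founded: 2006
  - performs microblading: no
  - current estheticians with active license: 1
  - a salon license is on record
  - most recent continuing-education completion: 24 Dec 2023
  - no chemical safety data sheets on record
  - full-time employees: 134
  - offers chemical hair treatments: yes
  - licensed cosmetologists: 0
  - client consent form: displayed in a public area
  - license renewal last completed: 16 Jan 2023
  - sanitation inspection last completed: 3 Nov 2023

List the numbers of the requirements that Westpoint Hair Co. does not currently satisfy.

2, 3, 4, 5, 7, 10

1. condition 'performs microblading' does not hold → requirement n/a → met
2. continuing-education completion 34 days ago vs limit 30 → not met
3. sanitation inspection 85 days ago vs limit 60 → not met
4. estheticians with active license 1 < 3 → not met
5. license renewal 376 days ago vs limit 365 → not met
6. condition 'offers tanning services' does not hold → requirement n/a → met
7. licensed cosmetologists 0 < 4 → not met
8. client consent form present → met
9. condition 'offers chemical hair treatments' holds; salon license present → met
10. chemical safety data sheets absent → not met
Not met: 2, 3, 4, 5, 7, 10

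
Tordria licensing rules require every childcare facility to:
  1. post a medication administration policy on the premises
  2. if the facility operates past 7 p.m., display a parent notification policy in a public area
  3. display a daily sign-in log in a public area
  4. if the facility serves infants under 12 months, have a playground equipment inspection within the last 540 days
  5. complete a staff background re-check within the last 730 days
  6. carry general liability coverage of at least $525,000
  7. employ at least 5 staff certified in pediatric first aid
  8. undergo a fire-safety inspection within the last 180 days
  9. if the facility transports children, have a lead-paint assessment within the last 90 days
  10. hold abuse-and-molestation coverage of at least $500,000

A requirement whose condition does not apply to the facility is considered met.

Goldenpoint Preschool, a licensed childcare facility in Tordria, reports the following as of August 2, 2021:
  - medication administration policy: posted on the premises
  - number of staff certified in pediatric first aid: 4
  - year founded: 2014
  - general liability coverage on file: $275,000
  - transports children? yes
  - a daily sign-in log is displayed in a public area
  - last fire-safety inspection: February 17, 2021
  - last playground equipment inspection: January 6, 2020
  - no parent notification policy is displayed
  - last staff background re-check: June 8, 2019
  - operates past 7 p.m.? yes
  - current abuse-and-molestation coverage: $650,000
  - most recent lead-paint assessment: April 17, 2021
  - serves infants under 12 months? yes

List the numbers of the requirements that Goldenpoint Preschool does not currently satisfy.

2, 4, 5, 6, 7, 9

1. medication administration policy present → met
2. condition 'operates past 7 p.m.' holds; parent notification policy absent → not met
3. daily sign-in log present → met
4. condition 'serves infants under 12 months' holds; playground equipment inspection 574 days ago vs limit 540 → not met
5. staff background re-check 786 days ago vs limit 730 → not met
6. general liability coverage $275,000 < $525,000 → not met
7. staff certified in pediatric first aid 4 < 5 → not met
8. fire-safety inspection 166 days ago vs limit 180 → met
9. condition 'transports children' holds; lead-paint assessment 107 days ago vs limit 90 → not met
10. abuse-and-molestation coverage $650,000 ≥ $500,000 → met
Not met: 2, 4, 5, 6, 7, 9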